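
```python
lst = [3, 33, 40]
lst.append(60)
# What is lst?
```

[3, 33, 40, 60]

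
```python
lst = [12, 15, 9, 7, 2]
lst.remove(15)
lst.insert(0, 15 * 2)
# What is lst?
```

After line 1: lst = [12, 15, 9, 7, 2]
After line 2 (remove first 15): lst = [12, 9, 7, 2]
After line 3 (insert 30 at index 0): lst = [30, 12, 9, 7, 2]

[30, 12, 9, 7, 2]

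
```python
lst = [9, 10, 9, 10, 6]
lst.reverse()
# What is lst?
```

[6, 10, 9, 10, 9]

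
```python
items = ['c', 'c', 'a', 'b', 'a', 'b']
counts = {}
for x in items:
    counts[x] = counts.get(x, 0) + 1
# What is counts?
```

Initial: counts = {}, items = ['c', 'c', 'a', 'b', 'a', 'b']
See 'c': counts = {'c': 1}
See 'c': counts = {'c': 2}
See 'a': counts = {'c': 2, 'a': 1}
See 'b': counts = {'c': 2, 'a': 1, 'b': 1}
See 'a': counts = {'c': 2, 'a': 2, 'b': 1}
See 'b': counts = {'c': 2, 'a': 2, 'b': 2}

{'c': 2, 'a': 2, 'b': 2}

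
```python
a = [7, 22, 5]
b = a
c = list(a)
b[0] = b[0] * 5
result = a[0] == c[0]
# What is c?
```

After line 1: a = [7, 22, 5]
After line 2 (b = a, alias): a = [7, 22, 5], b = [7, 22, 5]
After line 3 (c = list(a) is a copy, new object): c = [7, 22, 5]
After line 4 (b[0] = 7 * 5 = 35; mutates shared a/b): a = b = [35, 22, 5], c = [7, 22, 5]
After line 5 (a[0] = 35, c[0] = 7; result = False)

[7, 22, 5]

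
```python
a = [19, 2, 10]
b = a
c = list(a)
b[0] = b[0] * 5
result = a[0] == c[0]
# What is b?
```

After line 1: a = [19, 2, 10]
After line 2 (b = a, alias): a = [19, 2, 10], b = [19, 2, 10]
After line 3 (c = list(a) is a copy, new object): c = [19, 2, 10]
After line 4 (b[0] = 19 * 5 = 95; mutates shared a/b): a = b = [95, 2, 10], c = [19, 2, 10]
After line 5 (a[0] = 95, c[0] = 19; result = False)

[95, 2, 10]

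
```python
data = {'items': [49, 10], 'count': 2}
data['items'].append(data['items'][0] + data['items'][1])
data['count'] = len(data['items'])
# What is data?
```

After line 1: data = {'items': [49, 10], 'count': 2}
After line 2 (append 49 + 10 = 59): data = {'items': [49, 10, 59], 'count': 2}
After line 3 (count = len(items) = 3): data = {'items': [49, 10, 59], 'count': 3}

{'items': [49, 10, 59], 'count': 3}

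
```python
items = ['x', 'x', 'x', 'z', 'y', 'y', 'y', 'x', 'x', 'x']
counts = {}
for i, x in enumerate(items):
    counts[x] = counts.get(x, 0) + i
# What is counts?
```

Initial: counts = {}, items = ['x', 'x', 'x', 'z', 'y', 'y', 'y', 'x', 'x', 'x']
i=0, x='x': counts = {'x': 0}
i=1, x='x': counts = {'x': 1}
i=2, x='x': counts = {'x': 3}
i=3, x='z': counts = {'x': 3, 'z': 3}
i=4, x='y': counts = {'x': 3, 'z': 3, 'y': 4}
i=5, x='y': counts = {'x': 3, 'z': 3, 'y': 9}
i=6, x='y': counts = {'x': 3, 'z': 3, 'y': 15}
i=7, x='x': counts = {'x': 10, 'z': 3, 'y': 15}
i=8, x='x': counts = {'x': 18, 'z': 3, 'y': 15}
i=9, x='x': counts = {'x': 27, 'z': 3, 'y': 15}

{'x': 27, 'z': 3, 'y': 15}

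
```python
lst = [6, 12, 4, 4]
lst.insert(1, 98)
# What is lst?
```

[6, 98, 12, 4, 4]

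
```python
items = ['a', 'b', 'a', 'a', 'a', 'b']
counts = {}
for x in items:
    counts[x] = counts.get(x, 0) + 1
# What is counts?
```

Initial: counts = {}, items = ['a', 'b', 'a', 'a', 'a', 'b']
See 'a': counts = {'a': 1}
See 'b': counts = {'a': 1, 'b': 1}
See 'a': counts = {'a': 2, 'b': 1}
See 'a': counts = {'a': 3, 'b': 1}
See 'a': counts = {'a': 4, 'b': 1}
See 'b': counts = {'a': 4, 'b': 2}

{'a': 4, 'b': 2}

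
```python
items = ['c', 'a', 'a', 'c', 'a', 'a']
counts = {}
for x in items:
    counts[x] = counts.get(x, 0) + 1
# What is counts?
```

Initial: counts = {}, items = ['c', 'a', 'a', 'c', 'a', 'a']
See 'c': counts = {'c': 1}
See 'a': counts = {'c': 1, 'a': 1}
See 'a': counts = {'c': 1, 'a': 2}
See 'c': counts = {'c': 2, 'a': 2}
See 'a': counts = {'c': 2, 'a': 3}
See 'a': counts = {'c': 2, 'a': 4}

{'c': 2, 'a': 4}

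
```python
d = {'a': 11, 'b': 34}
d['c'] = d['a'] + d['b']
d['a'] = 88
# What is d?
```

After line 1: d = {'a': 11, 'b': 34}
After line 2 (d['c'] = 11 + 34): d = {'a': 11, 'b': 34, 'c': 45}
After line 3: d = {'a': 88, 'b': 34, 'c': 45}

{'a': 88, 'b': 34, 'c': 45}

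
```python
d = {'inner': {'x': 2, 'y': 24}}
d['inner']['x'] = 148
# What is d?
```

After line 1: d = {'inner': {'x': 2, 'y': 24}}
After line 2 (inner x overwritten): d = {'inner': {'x': 148, 'y': 24}}

{'inner': {'x': 148, 'y': 24}}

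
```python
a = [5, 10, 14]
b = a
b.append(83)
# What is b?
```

After line 1: a = [5, 10, 14]
After line 2 (b = a is an alias, same object): a = [5, 10, 14], b = [5, 10, 14]
After line 3 (b.append mutates the shared list): a = [5, 10, 14, 83], b = [5, 10, 14, 83]

[5, 10, 14, 83]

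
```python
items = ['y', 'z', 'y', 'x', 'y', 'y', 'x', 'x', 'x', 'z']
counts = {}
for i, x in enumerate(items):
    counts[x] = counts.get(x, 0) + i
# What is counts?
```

Initial: counts = {}, items = ['y', 'z', 'y', 'x', 'y', 'y', 'x', 'x', 'x', 'z']
i=0, x='y': counts = {'y': 0}
i=1, x='z': counts = {'y': 0, 'z': 1}
i=2, x='y': counts = {'y': 2, 'z': 1}
i=3, x='x': counts = {'y': 2, 'z': 1, 'x': 3}
i=4, x='y': counts = {'y': 6, 'z': 1, 'x': 3}
i=5, x='y': counts = {'y': 11, 'z': 1, 'x': 3}
i=6, x='x': counts = {'y': 11, 'z': 1, 'x': 9}
i=7, x='x': counts = {'y': 11, 'z': 1, 'x': 16}
i=8, x='x': counts = {'y': 11, 'z': 1, 'x': 24}
i=9, x='z': counts = {'y': 11, 'z': 10, 'x': 24}

{'y': 11, 'z': 10, 'x': 24}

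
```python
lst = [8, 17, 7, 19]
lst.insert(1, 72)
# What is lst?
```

[8, 72, 17, 7, 19]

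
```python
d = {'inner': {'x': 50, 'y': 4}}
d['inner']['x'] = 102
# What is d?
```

After line 1: d = {'inner': {'x': 50, 'y': 4}}
After line 2 (inner x overwritten): d = {'inner': {'x': 102, 'y': 4}}

{'inner': {'x': 102, 'y': 4}}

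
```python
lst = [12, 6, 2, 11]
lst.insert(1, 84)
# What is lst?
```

[12, 84, 6, 2, 11]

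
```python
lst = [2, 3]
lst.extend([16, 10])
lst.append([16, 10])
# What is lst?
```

After line 1: lst = [2, 3]
After line 2 (extend unpacks [16, 10]): lst = [2, 3, 16, 10]
After line 3 (append adds [16, 10] as single element): lst = [2, 3, 16, 10, [16, 10]]

[2, 3, 16, 10, [16, 10]]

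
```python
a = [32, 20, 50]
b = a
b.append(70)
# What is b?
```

After line 1: a = [32, 20, 50]
After line 2 (b = a is an alias, same object): a = [32, 20, 50], b = [32, 20, 50]
After line 3 (b.append mutates the shared list): a = [32, 20, 50, 70], b = [32, 20, 50, 70]

[32, 20, 50, 70]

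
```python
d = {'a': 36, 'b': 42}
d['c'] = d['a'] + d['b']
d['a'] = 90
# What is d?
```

After line 1: d = {'a': 36, 'b': 42}
After line 2 (d['c'] = 36 + 42): d = {'a': 36, 'b': 42, 'c': 78}
After line 3: d = {'a': 90, 'b': 42, 'c': 78}

{'a': 90, 'b': 42, 'c': 78}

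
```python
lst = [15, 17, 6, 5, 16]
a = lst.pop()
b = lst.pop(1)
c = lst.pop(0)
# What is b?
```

After line 1: lst = [15, 17, 6, 5, 16]
After line 2 (pop() -> a = 16): lst = [15, 17, 6, 5]
After line 3 (pop(1) -> b = 17): lst = [15, 6, 5]
After line 4 (pop(0) -> c = 15): lst = [6, 5]

17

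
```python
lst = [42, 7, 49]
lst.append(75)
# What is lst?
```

[42, 7, 49, 75]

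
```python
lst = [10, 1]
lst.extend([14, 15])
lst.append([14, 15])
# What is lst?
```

After line 1: lst = [10, 1]
After line 2 (extend unpacks [14, 15]): lst = [10, 1, 14, 15]
After line 3 (append adds [14, 15] as single element): lst = [10, 1, 14, 15, [14, 15]]

[10, 1, 14, 15, [14, 15]]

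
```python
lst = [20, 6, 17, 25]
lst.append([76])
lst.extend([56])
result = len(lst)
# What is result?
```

After line 1: lst = [20, 6, 17, 25]
After line 2 (append adds [76] as single element): lst = [20, 6, 17, 25, [76]]
After line 3 (extend unpacks [56], adds 56): lst = [20, 6, 17, 25, [76], 56]
After line 4: result = len(lst) = 6

6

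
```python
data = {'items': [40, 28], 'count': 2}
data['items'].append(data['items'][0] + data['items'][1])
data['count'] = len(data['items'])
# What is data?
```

After line 1: data = {'items': [40, 28], 'count': 2}
After line 2 (append 40 + 28 = 68): data = {'items': [40, 28, 68], 'count': 2}
After line 3 (count = len(items) = 3): data = {'items': [40, 28, 68], 'count': 3}

{'items': [40, 28, 68], 'count': 3}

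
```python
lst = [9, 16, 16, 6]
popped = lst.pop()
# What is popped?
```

6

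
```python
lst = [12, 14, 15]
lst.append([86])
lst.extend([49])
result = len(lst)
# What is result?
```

After line 1: lst = [12, 14, 15]
After line 2 (append adds [86] as single element): lst = [12, 14, 15, [86]]
After line 3 (extend unpacks [49], adds 49): lst = [12, 14, 15, [86], 49]
After line 4: result = len(lst) = 5

5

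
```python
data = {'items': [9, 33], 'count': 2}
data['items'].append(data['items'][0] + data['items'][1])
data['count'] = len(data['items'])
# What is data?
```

After line 1: data = {'items': [9, 33], 'count': 2}
After line 2 (append 9 + 33 = 42): data = {'items': [9, 33, 42], 'count': 2}
After line 3 (count = len(items) = 3): data = {'items': [9, 33, 42], 'count': 3}

{'items': [9, 33, 42], 'count': 3}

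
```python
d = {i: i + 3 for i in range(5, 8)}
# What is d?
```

{5: 8, 6: 9, 7: 10}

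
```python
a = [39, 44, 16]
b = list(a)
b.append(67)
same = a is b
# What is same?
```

After line 1: a = [39, 44, 16]
After line 2 (b = list(a) is a shallow copy, new object): a = [39, 44, 16], b = [39, 44, 16]
After line 3 (append only mutates b): a = [39, 44, 16], b = [39, 44, 16, 67]
After line 4 (same = a is b; different objects -> False): same = False

False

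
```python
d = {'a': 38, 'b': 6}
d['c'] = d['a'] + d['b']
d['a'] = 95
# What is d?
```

After line 1: d = {'a': 38, 'b': 6}
After line 2 (d['c'] = 38 + 6): d = {'a': 38, 'b': 6, 'c': 44}
After line 3: d = {'a': 95, 'b': 6, 'c': 44}

{'a': 95, 'b': 6, 'c': 44}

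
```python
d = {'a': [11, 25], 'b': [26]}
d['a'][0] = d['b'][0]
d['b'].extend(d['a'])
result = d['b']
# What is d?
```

After line 1: d = {'a': [11, 25], 'b': [26]}
After line 2 (a[0] = b[0] = 26): d = {'a': [26, 25], 'b': [26]}
After line 3 (b.extend(a) appends [26, 25]): d = {'a': [26, 25], 'b': [26, 26, 25]}
After line 4: result = d['b'] = [26, 26, 25]

{'a': [26, 25], 'b': [26, 26, 25]}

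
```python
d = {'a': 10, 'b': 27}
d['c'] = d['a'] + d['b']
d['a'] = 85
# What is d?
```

After line 1: d = {'a': 10, 'b': 27}
After line 2 (d['c'] = 10 + 27): d = {'a': 10, 'b': 27, 'c': 37}
After line 3: d = {'a': 85, 'b': 27, 'c': 37}

{'a': 85, 'b': 27, 'c': 37}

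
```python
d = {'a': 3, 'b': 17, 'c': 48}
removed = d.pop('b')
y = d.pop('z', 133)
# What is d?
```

After line 1: d = {'a': 3, 'b': 17, 'c': 48}
After line 2 (pop 'b' returns 17): d = {'a': 3, 'c': 48}, removed = 17
After line 3 (pop 'z' missing, returns default 133): d = {'a': 3, 'c': 48}, y = 133

{'a': 3, 'c': 48}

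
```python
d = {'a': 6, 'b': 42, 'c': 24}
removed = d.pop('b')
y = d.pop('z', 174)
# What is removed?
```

After line 1: d = {'a': 6, 'b': 42, 'c': 24}
After line 2 (pop 'b' returns 42): d = {'a': 6, 'c': 24}, removed = 42
After line 3 (pop 'z' missing, returns default 174): d = {'a': 6, 'c': 24}, y = 174

42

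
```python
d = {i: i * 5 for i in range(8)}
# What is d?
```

{0: 0, 1: 5, 2: 10, 3: 15, 4: 20, 5: 25, 6: 30, 7: 35}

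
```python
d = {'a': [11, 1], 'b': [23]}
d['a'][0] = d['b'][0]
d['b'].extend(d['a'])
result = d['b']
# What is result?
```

After line 1: d = {'a': [11, 1], 'b': [23]}
After line 2 (a[0] = b[0] = 23): d = {'a': [23, 1], 'b': [23]}
After line 3 (b.extend(a) appends [23, 1]): d = {'a': [23, 1], 'b': [23, 23, 1]}
After line 4: result = d['b'] = [23, 23, 1]

[23, 23, 1]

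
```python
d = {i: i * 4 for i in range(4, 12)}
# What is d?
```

{4: 16, 5: 20, 6: 24, 7: 28, 8: 32, 9: 36, 10: 40, 11: 44}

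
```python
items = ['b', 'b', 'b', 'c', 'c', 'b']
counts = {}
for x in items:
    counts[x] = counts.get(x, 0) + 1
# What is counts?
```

Initial: counts = {}, items = ['b', 'b', 'b', 'c', 'c', 'b']
See 'b': counts = {'b': 1}
See 'b': counts = {'b': 2}
See 'b': counts = {'b': 3}
See 'c': counts = {'b': 3, 'c': 1}
See 'c': counts = {'b': 3, 'c': 2}
See 'b': counts = {'b': 4, 'c': 2}

{'b': 4, 'c': 2}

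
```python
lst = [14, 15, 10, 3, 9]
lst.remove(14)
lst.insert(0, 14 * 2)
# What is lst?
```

After line 1: lst = [14, 15, 10, 3, 9]
After line 2 (remove first 14): lst = [15, 10, 3, 9]
After line 3 (insert 28 at index 0): lst = [28, 15, 10, 3, 9]

[28, 15, 10, 3, 9]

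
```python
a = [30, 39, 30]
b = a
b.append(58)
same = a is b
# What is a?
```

After line 1: a = [30, 39, 30]
After line 2 (b = a is an alias, same object): a = [30, 39, 30], b = [30, 39, 30]
After line 3 (b.append mutates the shared list): a = [30, 39, 30, 58], b = [30, 39, 30, 58]
After line 4 (same = a is b; same object -> True): same = True

[30, 39, 30, 58]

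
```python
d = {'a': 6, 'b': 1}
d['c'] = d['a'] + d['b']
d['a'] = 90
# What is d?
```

After line 1: d = {'a': 6, 'b': 1}
After line 2 (d['c'] = 6 + 1): d = {'a': 6, 'b': 1, 'c': 7}
After line 3: d = {'a': 90, 'b': 1, 'c': 7}

{'a': 90, 'b': 1, 'c': 7}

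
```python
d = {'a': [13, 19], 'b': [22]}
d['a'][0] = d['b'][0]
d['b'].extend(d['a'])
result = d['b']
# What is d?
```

After line 1: d = {'a': [13, 19], 'b': [22]}
After line 2 (a[0] = b[0] = 22): d = {'a': [22, 19], 'b': [22]}
After line 3 (b.extend(a) appends [22, 19]): d = {'a': [22, 19], 'b': [22, 22, 19]}
After line 4: result = d['b'] = [22, 22, 19]

{'a': [22, 19], 'b': [22, 22, 19]}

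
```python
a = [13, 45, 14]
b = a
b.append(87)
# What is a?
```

After line 1: a = [13, 45, 14]
After line 2 (b = a is an alias, same object): a = [13, 45, 14], b = [13, 45, 14]
After line 3 (b.append mutates the shared list): a = [13, 45, 14, 87], b = [13, 45, 14, 87]

[13, 45, 14, 87]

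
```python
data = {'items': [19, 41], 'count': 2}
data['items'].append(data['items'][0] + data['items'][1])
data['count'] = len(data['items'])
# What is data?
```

After line 1: data = {'items': [19, 41], 'count': 2}
After line 2 (append 19 + 41 = 60): data = {'items': [19, 41, 60], 'count': 2}
After line 3 (count = len(items) = 3): data = {'items': [19, 41, 60], 'count': 3}

{'items': [19, 41, 60], 'count': 3}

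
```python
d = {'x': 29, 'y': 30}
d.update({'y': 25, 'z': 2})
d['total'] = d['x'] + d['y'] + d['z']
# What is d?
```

After line 1: d = {'x': 29, 'y': 30}
After line 2 (y overwritten, z added): d = {'x': 29, 'y': 25, 'z': 2}
After line 3 (total = 29 + 25 + 2 = 56): d = {'x': 29, 'y': 25, 'z': 2, 'total': 56}

{'x': 29, 'y': 25, 'z': 2, 'total': 56}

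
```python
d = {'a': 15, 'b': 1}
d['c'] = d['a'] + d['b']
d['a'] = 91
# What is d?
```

After line 1: d = {'a': 15, 'b': 1}
After line 2 (d['c'] = 15 + 1): d = {'a': 15, 'b': 1, 'c': 16}
After line 3: d = {'a': 91, 'b': 1, 'c': 16}

{'a': 91, 'b': 1, 'c': 16}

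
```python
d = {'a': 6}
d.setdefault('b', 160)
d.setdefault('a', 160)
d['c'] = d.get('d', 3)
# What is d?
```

After line 1: d = {'a': 6}
After line 2 (setdefault adds 'b'=160): d = {'a': 6, 'b': 160}
After line 3 (setdefault 'a' no-op, already exists): d = {'a': 6, 'b': 160}
After line 4 (get('d', 3) returns default since 'd' not in d): d = {'a': 6, 'b': 160, 'c': 3}

{'a': 6, 'b': 160, 'c': 3}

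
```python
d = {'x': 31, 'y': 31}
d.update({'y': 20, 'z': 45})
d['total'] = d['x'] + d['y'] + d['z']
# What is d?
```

After line 1: d = {'x': 31, 'y': 31}
After line 2 (y overwritten, z added): d = {'x': 31, 'y': 20, 'z': 45}
After line 3 (total = 31 + 20 + 45 = 96): d = {'x': 31, 'y': 20, 'z': 45, 'total': 96}

{'x': 31, 'y': 20, 'z': 45, 'total': 96}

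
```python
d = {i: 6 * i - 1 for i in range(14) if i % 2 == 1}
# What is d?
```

{1: 5, 3: 17, 5: 29, 7: 41, 9: 53, 11: 65, 13: 77}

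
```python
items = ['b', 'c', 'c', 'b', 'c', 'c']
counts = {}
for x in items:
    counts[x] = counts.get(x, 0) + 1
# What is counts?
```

Initial: counts = {}, items = ['b', 'c', 'c', 'b', 'c', 'c']
See 'b': counts = {'b': 1}
See 'c': counts = {'b': 1, 'c': 1}
See 'c': counts = {'b': 1, 'c': 2}
See 'b': counts = {'b': 2, 'c': 2}
See 'c': counts = {'b': 2, 'c': 3}
See 'c': counts = {'b': 2, 'c': 4}

{'b': 2, 'c': 4}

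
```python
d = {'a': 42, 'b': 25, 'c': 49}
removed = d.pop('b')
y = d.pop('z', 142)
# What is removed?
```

After line 1: d = {'a': 42, 'b': 25, 'c': 49}
After line 2 (pop 'b' returns 25): d = {'a': 42, 'c': 49}, removed = 25
After line 3 (pop 'z' missing, returns default 142): d = {'a': 42, 'c': 49}, y = 142

25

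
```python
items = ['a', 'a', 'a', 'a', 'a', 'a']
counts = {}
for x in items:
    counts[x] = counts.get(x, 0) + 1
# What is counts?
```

Initial: counts = {}, items = ['a', 'a', 'a', 'a', 'a', 'a']
See 'a': counts = {'a': 1}
See 'a': counts = {'a': 2}
See 'a': counts = {'a': 3}
See 'a': counts = {'a': 4}
See 'a': counts = {'a': 5}
See 'a': counts = {'a': 6}

{'a': 6}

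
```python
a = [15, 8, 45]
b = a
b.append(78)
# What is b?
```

After line 1: a = [15, 8, 45]
After line 2 (b = a is an alias, same object): a = [15, 8, 45], b = [15, 8, 45]
After line 3 (b.append mutates the shared list): a = [15, 8, 45, 78], b = [15, 8, 45, 78]

[15, 8, 45, 78]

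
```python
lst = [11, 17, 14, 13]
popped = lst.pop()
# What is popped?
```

13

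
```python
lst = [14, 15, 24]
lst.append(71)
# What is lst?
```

[14, 15, 24, 71]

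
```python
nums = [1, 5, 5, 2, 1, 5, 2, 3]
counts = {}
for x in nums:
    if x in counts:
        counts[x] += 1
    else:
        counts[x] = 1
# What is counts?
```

Initial: counts = {}, nums = [1, 5, 5, 2, 1, 5, 2, 3]
See 1: counts = {1: 1}
See 5: counts = {1: 1, 5: 1}
See 5: counts = {1: 1, 5: 2}
See 2: counts = {1: 1, 5: 2, 2: 1}
See 1: counts = {1: 2, 5: 2, 2: 1}
See 5: counts = {1: 2, 5: 3, 2: 1}
See 2: counts = {1: 2, 5: 3, 2: 2}
See 3: counts = {1: 2, 5: 3, 2: 2, 3: 1}

{1: 2, 5: 3, 2: 2, 3: 1}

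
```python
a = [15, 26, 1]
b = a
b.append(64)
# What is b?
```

After line 1: a = [15, 26, 1]
After line 2 (b = a is an alias, same object): a = [15, 26, 1], b = [15, 26, 1]
After line 3 (b.append mutates the shared list): a = [15, 26, 1, 64], b = [15, 26, 1, 64]

[15, 26, 1, 64]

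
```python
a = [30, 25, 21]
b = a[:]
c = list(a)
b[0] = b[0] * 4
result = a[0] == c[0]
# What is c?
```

After line 1: a = [30, 25, 21]
After line 2 (b = a[:], copy): a = [30, 25, 21], b = [30, 25, 21]
After line 3 (c = list(a) is a copy, new object): c = [30, 25, 21]
After line 4 (b[0] = 30 * 4 = 120; only b mutates (copy)): a = [30, 25, 21], b = [120, 25, 21], c = [30, 25, 21]
After line 5 (a[0] = 30, c[0] = 30; result = True)

[30, 25, 21]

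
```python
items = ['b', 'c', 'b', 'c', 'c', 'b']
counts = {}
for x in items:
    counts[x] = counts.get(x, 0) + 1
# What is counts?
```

Initial: counts = {}, items = ['b', 'c', 'b', 'c', 'c', 'b']
See 'b': counts = {'b': 1}
See 'c': counts = {'b': 1, 'c': 1}
See 'b': counts = {'b': 2, 'c': 1}
See 'c': counts = {'b': 2, 'c': 2}
See 'c': counts = {'b': 2, 'c': 3}
See 'b': counts = {'b': 3, 'c': 3}

{'b': 3, 'c': 3}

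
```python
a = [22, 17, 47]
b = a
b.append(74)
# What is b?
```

After line 1: a = [22, 17, 47]
After line 2 (b = a is an alias, same object): a = [22, 17, 47], b = [22, 17, 47]
After line 3 (b.append mutates the shared list): a = [22, 17, 47, 74], b = [22, 17, 47, 74]

[22, 17, 47, 74]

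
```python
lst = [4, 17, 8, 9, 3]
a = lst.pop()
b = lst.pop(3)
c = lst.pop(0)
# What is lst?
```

After line 1: lst = [4, 17, 8, 9, 3]
After line 2 (pop() -> a = 3): lst = [4, 17, 8, 9]
After line 3 (pop(3) -> b = 9): lst = [4, 17, 8]
After line 4 (pop(0) -> c = 4): lst = [17, 8]

[17, 8]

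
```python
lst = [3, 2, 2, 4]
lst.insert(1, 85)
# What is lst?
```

[3, 85, 2, 2, 4]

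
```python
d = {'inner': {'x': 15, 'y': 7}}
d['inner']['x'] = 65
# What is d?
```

After line 1: d = {'inner': {'x': 15, 'y': 7}}
After line 2 (inner x overwritten): d = {'inner': {'x': 65, 'y': 7}}

{'inner': {'x': 65, 'y': 7}}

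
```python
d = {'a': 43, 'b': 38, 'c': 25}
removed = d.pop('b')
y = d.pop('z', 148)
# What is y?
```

After line 1: d = {'a': 43, 'b': 38, 'c': 25}
After line 2 (pop 'b' returns 38): d = {'a': 43, 'c': 25}, removed = 38
After line 3 (pop 'z' missing, returns default 148): d = {'a': 43, 'c': 25}, y = 148

148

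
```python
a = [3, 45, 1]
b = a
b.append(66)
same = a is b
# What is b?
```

After line 1: a = [3, 45, 1]
After line 2 (b = a is an alias, same object): a = [3, 45, 1], b = [3, 45, 1]
After line 3 (b.append mutates the shared list): a = [3, 45, 1, 66], b = [3, 45, 1, 66]
After line 4 (same = a is b; same object -> True): same = True

[3, 45, 1, 66]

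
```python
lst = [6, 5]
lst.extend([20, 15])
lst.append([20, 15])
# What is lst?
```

After line 1: lst = [6, 5]
After line 2 (extend unpacks [20, 15]): lst = [6, 5, 20, 15]
After line 3 (append adds [20, 15] as single element): lst = [6, 5, 20, 15, [20, 15]]

[6, 5, 20, 15, [20, 15]]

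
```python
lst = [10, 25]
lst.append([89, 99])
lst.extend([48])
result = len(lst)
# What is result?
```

After line 1: lst = [10, 25]
After line 2 (append adds [89, 99] as single element): lst = [10, 25, [89, 99]]
After line 3 (extend unpacks [48], adds 48): lst = [10, 25, [89, 99], 48]
After line 4: result = len(lst) = 4

4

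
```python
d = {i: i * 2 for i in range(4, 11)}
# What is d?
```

{4: 8, 5: 10, 6: 12, 7: 14, 8: 16, 9: 18, 10: 20}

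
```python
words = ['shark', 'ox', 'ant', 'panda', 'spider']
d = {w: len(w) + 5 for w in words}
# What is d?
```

{'shark': 10, 'ox': 7, 'ant': 8, 'panda': 10, 'spider': 11}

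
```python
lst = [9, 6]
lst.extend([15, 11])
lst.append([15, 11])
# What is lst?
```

After line 1: lst = [9, 6]
After line 2 (extend unpacks [15, 11]): lst = [9, 6, 15, 11]
After line 3 (append adds [15, 11] as single element): lst = [9, 6, 15, 11, [15, 11]]

[9, 6, 15, 11, [15, 11]]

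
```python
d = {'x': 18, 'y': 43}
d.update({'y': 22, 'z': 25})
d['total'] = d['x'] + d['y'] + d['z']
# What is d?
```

After line 1: d = {'x': 18, 'y': 43}
After line 2 (y overwritten, z added): d = {'x': 18, 'y': 22, 'z': 25}
After line 3 (total = 18 + 22 + 25 = 65): d = {'x': 18, 'y': 22, 'z': 25, 'total': 65}

{'x': 18, 'y': 22, 'z': 25, 'total': 65}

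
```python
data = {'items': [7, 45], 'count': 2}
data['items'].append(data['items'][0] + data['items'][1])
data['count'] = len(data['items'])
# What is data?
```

After line 1: data = {'items': [7, 45], 'count': 2}
After line 2 (append 7 + 45 = 52): data = {'items': [7, 45, 52], 'count': 2}
After line 3 (count = len(items) = 3): data = {'items': [7, 45, 52], 'count': 3}

{'items': [7, 45, 52], 'count': 3}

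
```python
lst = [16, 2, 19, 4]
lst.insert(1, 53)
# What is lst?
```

[16, 53, 2, 19, 4]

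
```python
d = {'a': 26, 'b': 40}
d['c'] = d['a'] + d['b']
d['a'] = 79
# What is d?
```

After line 1: d = {'a': 26, 'b': 40}
After line 2 (d['c'] = 26 + 40): d = {'a': 26, 'b': 40, 'c': 66}
After line 3: d = {'a': 79, 'b': 40, 'c': 66}

{'a': 79, 'b': 40, 'c': 66}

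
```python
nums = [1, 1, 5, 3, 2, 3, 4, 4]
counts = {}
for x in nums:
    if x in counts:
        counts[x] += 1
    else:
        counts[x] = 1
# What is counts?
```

Initial: counts = {}, nums = [1, 1, 5, 3, 2, 3, 4, 4]
See 1: counts = {1: 1}
See 1: counts = {1: 2}
See 5: counts = {1: 2, 5: 1}
See 3: counts = {1: 2, 5: 1, 3: 1}
See 2: counts = {1: 2, 5: 1, 3: 1, 2: 1}
See 3: counts = {1: 2, 5: 1, 3: 2, 2: 1}
See 4: counts = {1: 2, 5: 1, 3: 2, 2: 1, 4: 1}
See 4: counts = {1: 2, 5: 1, 3: 2, 2: 1, 4: 2}

{1: 2, 5: 1, 3: 2, 2: 1, 4: 2}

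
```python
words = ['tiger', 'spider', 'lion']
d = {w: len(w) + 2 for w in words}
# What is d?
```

{'tiger': 7, 'spider': 8, 'lion': 6}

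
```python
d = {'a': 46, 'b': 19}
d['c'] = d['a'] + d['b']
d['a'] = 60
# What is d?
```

After line 1: d = {'a': 46, 'b': 19}
After line 2 (d['c'] = 46 + 19): d = {'a': 46, 'b': 19, 'c': 65}
After line 3: d = {'a': 60, 'b': 19, 'c': 65}

{'a': 60, 'b': 19, 'c': 65}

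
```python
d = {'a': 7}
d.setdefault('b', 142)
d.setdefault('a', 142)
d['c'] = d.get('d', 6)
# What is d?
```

After line 1: d = {'a': 7}
After line 2 (setdefault adds 'b'=142): d = {'a': 7, 'b': 142}
After line 3 (setdefault 'a' no-op, already exists): d = {'a': 7, 'b': 142}
After line 4 (get('d', 6) returns default since 'd' not in d): d = {'a': 7, 'b': 142, 'c': 6}

{'a': 7, 'b': 142, 'c': 6}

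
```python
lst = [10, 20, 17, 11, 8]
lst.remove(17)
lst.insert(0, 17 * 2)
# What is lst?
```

After line 1: lst = [10, 20, 17, 11, 8]
After line 2 (remove first 17): lst = [10, 20, 11, 8]
After line 3 (insert 34 at index 0): lst = [34, 10, 20, 11, 8]

[34, 10, 20, 11, 8]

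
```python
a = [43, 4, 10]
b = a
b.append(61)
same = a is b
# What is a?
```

After line 1: a = [43, 4, 10]
After line 2 (b = a is an alias, same object): a = [43, 4, 10], b = [43, 4, 10]
After line 3 (b.append mutates the shared list): a = [43, 4, 10, 61], b = [43, 4, 10, 61]
After line 4 (same = a is b; same object -> True): same = True

[43, 4, 10, 61]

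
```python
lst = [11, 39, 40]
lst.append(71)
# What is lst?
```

[11, 39, 40, 71]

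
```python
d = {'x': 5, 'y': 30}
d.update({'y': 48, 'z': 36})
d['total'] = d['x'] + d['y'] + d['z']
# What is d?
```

After line 1: d = {'x': 5, 'y': 30}
After line 2 (y overwritten, z added): d = {'x': 5, 'y': 48, 'z': 36}
After line 3 (total = 5 + 48 + 36 = 89): d = {'x': 5, 'y': 48, 'z': 36, 'total': 89}

{'x': 5, 'y': 48, 'z': 36, 'total': 89}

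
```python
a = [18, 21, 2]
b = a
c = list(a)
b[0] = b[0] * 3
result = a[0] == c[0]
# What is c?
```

After line 1: a = [18, 21, 2]
After line 2 (b = a, alias): a = [18, 21, 2], b = [18, 21, 2]
After line 3 (c = list(a) is a copy, new object): c = [18, 21, 2]
After line 4 (b[0] = 18 * 3 = 54; mutates shared a/b): a = b = [54, 21, 2], c = [18, 21, 2]
After line 5 (a[0] = 54, c[0] = 18; result = False)

[18, 21, 2]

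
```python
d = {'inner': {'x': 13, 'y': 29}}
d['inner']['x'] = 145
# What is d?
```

After line 1: d = {'inner': {'x': 13, 'y': 29}}
After line 2 (inner x overwritten): d = {'inner': {'x': 145, 'y': 29}}

{'inner': {'x': 145, 'y': 29}}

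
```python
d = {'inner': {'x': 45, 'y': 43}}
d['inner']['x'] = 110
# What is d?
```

After line 1: d = {'inner': {'x': 45, 'y': 43}}
After line 2 (inner x overwritten): d = {'inner': {'x': 110, 'y': 43}}

{'inner': {'x': 110, 'y': 43}}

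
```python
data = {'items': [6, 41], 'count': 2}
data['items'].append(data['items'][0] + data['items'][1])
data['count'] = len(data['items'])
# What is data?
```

After line 1: data = {'items': [6, 41], 'count': 2}
After line 2 (append 6 + 41 = 47): data = {'items': [6, 41, 47], 'count': 2}
After line 3 (count = len(items) = 3): data = {'items': [6, 41, 47], 'count': 3}

{'items': [6, 41, 47], 'count': 3}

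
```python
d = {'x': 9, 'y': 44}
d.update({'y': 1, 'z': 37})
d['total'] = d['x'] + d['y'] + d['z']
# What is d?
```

After line 1: d = {'x': 9, 'y': 44}
After line 2 (y overwritten, z added): d = {'x': 9, 'y': 1, 'z': 37}
After line 3 (total = 9 + 1 + 37 = 47): d = {'x': 9, 'y': 1, 'z': 37, 'total': 47}

{'x': 9, 'y': 1, 'z': 37, 'total': 47}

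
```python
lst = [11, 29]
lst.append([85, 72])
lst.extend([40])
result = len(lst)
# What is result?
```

After line 1: lst = [11, 29]
After line 2 (append adds [85, 72] as single element): lst = [11, 29, [85, 72]]
After line 3 (extend unpacks [40], adds 40): lst = [11, 29, [85, 72], 40]
After line 4: result = len(lst) = 4

4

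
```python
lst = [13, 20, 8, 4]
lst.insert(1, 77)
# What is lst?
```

[13, 77, 20, 8, 4]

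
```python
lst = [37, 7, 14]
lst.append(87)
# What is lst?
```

[37, 7, 14, 87]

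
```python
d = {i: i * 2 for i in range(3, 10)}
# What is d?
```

{3: 6, 4: 8, 5: 10, 6: 12, 7: 14, 8: 16, 9: 18}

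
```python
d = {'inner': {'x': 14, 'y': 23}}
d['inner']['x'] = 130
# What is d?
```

After line 1: d = {'inner': {'x': 14, 'y': 23}}
After line 2 (inner x overwritten): d = {'inner': {'x': 130, 'y': 23}}

{'inner': {'x': 130, 'y': 23}}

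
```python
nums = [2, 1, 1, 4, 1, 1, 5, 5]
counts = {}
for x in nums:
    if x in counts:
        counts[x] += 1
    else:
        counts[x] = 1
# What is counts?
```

Initial: counts = {}, nums = [2, 1, 1, 4, 1, 1, 5, 5]
See 2: counts = {2: 1}
See 1: counts = {2: 1, 1: 1}
See 1: counts = {2: 1, 1: 2}
See 4: counts = {2: 1, 1: 2, 4: 1}
See 1: counts = {2: 1, 1: 3, 4: 1}
See 1: counts = {2: 1, 1: 4, 4: 1}
See 5: counts = {2: 1, 1: 4, 4: 1, 5: 1}
See 5: counts = {2: 1, 1: 4, 4: 1, 5: 2}

{2: 1, 1: 4, 4: 1, 5: 2}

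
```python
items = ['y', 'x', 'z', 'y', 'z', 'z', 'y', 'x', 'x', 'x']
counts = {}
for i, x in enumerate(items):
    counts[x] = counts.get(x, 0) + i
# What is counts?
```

Initial: counts = {}, items = ['y', 'x', 'z', 'y', 'z', 'z', 'y', 'x', 'x', 'x']
i=0, x='y': counts = {'y': 0}
i=1, x='x': counts = {'y': 0, 'x': 1}
i=2, x='z': counts = {'y': 0, 'x': 1, 'z': 2}
i=3, x='y': counts = {'y': 3, 'x': 1, 'z': 2}
i=4, x='z': counts = {'y': 3, 'x': 1, 'z': 6}
i=5, x='z': counts = {'y': 3, 'x': 1, 'z': 11}
i=6, x='y': counts = {'y': 9, 'x': 1, 'z': 11}
i=7, x='x': counts = {'y': 9, 'x': 8, 'z': 11}
i=8, x='x': counts = {'y': 9, 'x': 16, 'z': 11}
i=9, x='x': counts = {'y': 9, 'x': 25, 'z': 11}

{'y': 9, 'x': 25, 'z': 11}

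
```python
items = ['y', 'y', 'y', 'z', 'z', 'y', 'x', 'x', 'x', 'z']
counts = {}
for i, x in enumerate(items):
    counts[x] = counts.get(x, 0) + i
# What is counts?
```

Initial: counts = {}, items = ['y', 'y', 'y', 'z', 'z', 'y', 'x', 'x', 'x', 'z']
i=0, x='y': counts = {'y': 0}
i=1, x='y': counts = {'y': 1}
i=2, x='y': counts = {'y': 3}
i=3, x='z': counts = {'y': 3, 'z': 3}
i=4, x='z': counts = {'y': 3, 'z': 7}
i=5, x='y': counts = {'y': 8, 'z': 7}
i=6, x='x': counts = {'y': 8, 'z': 7, 'x': 6}
i=7, x='x': counts = {'y': 8, 'z': 7, 'x': 13}
i=8, x='x': counts = {'y': 8, 'z': 7, 'x': 21}
i=9, x='z': counts = {'y': 8, 'z': 16, 'x': 21}

{'y': 8, 'z': 16, 'x': 21}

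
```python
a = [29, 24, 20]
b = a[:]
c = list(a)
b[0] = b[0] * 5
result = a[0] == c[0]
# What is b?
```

After line 1: a = [29, 24, 20]
After line 2 (b = a[:], copy): a = [29, 24, 20], b = [29, 24, 20]
After line 3 (c = list(a) is a copy, new object): c = [29, 24, 20]
After line 4 (b[0] = 29 * 5 = 145; only b mutates (copy)): a = [29, 24, 20], b = [145, 24, 20], c = [29, 24, 20]
After line 5 (a[0] = 29, c[0] = 29; result = True)

[145, 24, 20]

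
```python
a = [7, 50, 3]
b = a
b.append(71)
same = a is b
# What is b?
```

After line 1: a = [7, 50, 3]
After line 2 (b = a is an alias, same object): a = [7, 50, 3], b = [7, 50, 3]
After line 3 (b.append mutates the shared list): a = [7, 50, 3, 71], b = [7, 50, 3, 71]
After line 4 (same = a is b; same object -> True): same = True

[7, 50, 3, 71]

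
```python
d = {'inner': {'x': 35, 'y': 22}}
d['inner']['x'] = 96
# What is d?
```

After line 1: d = {'inner': {'x': 35, 'y': 22}}
After line 2 (inner x overwritten): d = {'inner': {'x': 96, 'y': 22}}

{'inner': {'x': 96, 'y': 22}}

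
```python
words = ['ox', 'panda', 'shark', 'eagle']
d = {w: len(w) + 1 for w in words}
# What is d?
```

{'ox': 3, 'panda': 6, 'shark': 6, 'eagle': 6}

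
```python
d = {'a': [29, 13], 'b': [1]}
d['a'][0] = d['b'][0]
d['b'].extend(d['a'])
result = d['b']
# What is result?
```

After line 1: d = {'a': [29, 13], 'b': [1]}
After line 2 (a[0] = b[0] = 1): d = {'a': [1, 13], 'b': [1]}
After line 3 (b.extend(a) appends [1, 13]): d = {'a': [1, 13], 'b': [1, 1, 13]}
After line 4: result = d['b'] = [1, 1, 13]

[1, 1, 13]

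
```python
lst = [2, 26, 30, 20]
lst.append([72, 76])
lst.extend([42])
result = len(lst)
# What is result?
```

After line 1: lst = [2, 26, 30, 20]
After line 2 (append adds [72, 76] as single element): lst = [2, 26, 30, 20, [72, 76]]
After line 3 (extend unpacks [42], adds 42): lst = [2, 26, 30, 20, [72, 76], 42]
After line 4: result = len(lst) = 6

6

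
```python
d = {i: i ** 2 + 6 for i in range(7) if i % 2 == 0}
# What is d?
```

{0: 6, 2: 10, 4: 22, 6: 42}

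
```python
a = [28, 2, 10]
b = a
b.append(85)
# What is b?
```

After line 1: a = [28, 2, 10]
After line 2 (b = a is an alias, same object): a = [28, 2, 10], b = [28, 2, 10]
After line 3 (b.append mutates the shared list): a = [28, 2, 10, 85], b = [28, 2, 10, 85]

[28, 2, 10, 85]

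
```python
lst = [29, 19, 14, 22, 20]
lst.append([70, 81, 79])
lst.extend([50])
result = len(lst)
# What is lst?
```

After line 1: lst = [29, 19, 14, 22, 20]
After line 2 (append adds [70, 81, 79] as single element): lst = [29, 19, 14, 22, 20, [70, 81, 79]]
After line 3 (extend unpacks [50], adds 50): lst = [29, 19, 14, 22, 20, [70, 81, 79], 50]
After line 4: result = len(lst) = 7

[29, 19, 14, 22, 20, [70, 81, 79], 50]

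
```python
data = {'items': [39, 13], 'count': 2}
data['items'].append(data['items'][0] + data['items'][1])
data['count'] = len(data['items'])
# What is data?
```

After line 1: data = {'items': [39, 13], 'count': 2}
After line 2 (append 39 + 13 = 52): data = {'items': [39, 13, 52], 'count': 2}
After line 3 (count = len(items) = 3): data = {'items': [39, 13, 52], 'count': 3}

{'items': [39, 13, 52], 'count': 3}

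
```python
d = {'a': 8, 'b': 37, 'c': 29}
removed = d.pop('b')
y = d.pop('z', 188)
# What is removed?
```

After line 1: d = {'a': 8, 'b': 37, 'c': 29}
After line 2 (pop 'b' returns 37): d = {'a': 8, 'c': 29}, removed = 37
After line 3 (pop 'z' missing, returns default 188): d = {'a': 8, 'c': 29}, y = 188

37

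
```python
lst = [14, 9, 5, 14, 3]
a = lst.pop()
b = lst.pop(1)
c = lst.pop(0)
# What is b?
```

After line 1: lst = [14, 9, 5, 14, 3]
After line 2 (pop() -> a = 3): lst = [14, 9, 5, 14]
After line 3 (pop(1) -> b = 9): lst = [14, 5, 14]
After line 4 (pop(0) -> c = 14): lst = [5, 14]

9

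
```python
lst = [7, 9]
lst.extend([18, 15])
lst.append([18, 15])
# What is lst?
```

After line 1: lst = [7, 9]
After line 2 (extend unpacks [18, 15]): lst = [7, 9, 18, 15]
After line 3 (append adds [18, 15] as single element): lst = [7, 9, 18, 15, [18, 15]]

[7, 9, 18, 15, [18, 15]]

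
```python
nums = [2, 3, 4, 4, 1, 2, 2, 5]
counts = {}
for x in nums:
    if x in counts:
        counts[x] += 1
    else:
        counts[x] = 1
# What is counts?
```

Initial: counts = {}, nums = [2, 3, 4, 4, 1, 2, 2, 5]
See 2: counts = {2: 1}
See 3: counts = {2: 1, 3: 1}
See 4: counts = {2: 1, 3: 1, 4: 1}
See 4: counts = {2: 1, 3: 1, 4: 2}
See 1: counts = {2: 1, 3: 1, 4: 2, 1: 1}
See 2: counts = {2: 2, 3: 1, 4: 2, 1: 1}
See 2: counts = {2: 3, 3: 1, 4: 2, 1: 1}
See 5: counts = {2: 3, 3: 1, 4: 2, 1: 1, 5: 1}

{2: 3, 3: 1, 4: 2, 1: 1, 5: 1}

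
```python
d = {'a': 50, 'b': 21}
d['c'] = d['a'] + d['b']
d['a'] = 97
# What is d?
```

After line 1: d = {'a': 50, 'b': 21}
After line 2 (d['c'] = 50 + 21): d = {'a': 50, 'b': 21, 'c': 71}
After line 3: d = {'a': 97, 'b': 21, 'c': 71}

{'a': 97, 'b': 21, 'c': 71}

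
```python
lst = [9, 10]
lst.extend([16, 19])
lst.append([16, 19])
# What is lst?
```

After line 1: lst = [9, 10]
After line 2 (extend unpacks [16, 19]): lst = [9, 10, 16, 19]
After line 3 (append adds [16, 19] as single element): lst = [9, 10, 16, 19, [16, 19]]

[9, 10, 16, 19, [16, 19]]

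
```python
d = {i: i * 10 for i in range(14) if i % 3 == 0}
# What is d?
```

{0: 0, 3: 30, 6: 60, 9: 90, 12: 120}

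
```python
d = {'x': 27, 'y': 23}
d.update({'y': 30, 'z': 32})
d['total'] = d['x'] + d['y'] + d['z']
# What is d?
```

After line 1: d = {'x': 27, 'y': 23}
After line 2 (y overwritten, z added): d = {'x': 27, 'y': 30, 'z': 32}
After line 3 (total = 27 + 30 + 32 = 89): d = {'x': 27, 'y': 30, 'z': 32, 'total': 89}

{'x': 27, 'y': 30, 'z': 32, 'total': 89}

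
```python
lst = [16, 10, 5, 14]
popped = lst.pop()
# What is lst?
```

[16, 10, 5]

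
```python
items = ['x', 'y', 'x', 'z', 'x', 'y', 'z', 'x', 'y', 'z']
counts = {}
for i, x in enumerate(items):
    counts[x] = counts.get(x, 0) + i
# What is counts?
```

Initial: counts = {}, items = ['x', 'y', 'x', 'z', 'x', 'y', 'z', 'x', 'y', 'z']
i=0, x='x': counts = {'x': 0}
i=1, x='y': counts = {'x': 0, 'y': 1}
i=2, x='x': counts = {'x': 2, 'y': 1}
i=3, x='z': counts = {'x': 2, 'y': 1, 'z': 3}
i=4, x='x': counts = {'x': 6, 'y': 1, 'z': 3}
i=5, x='y': counts = {'x': 6, 'y': 6, 'z': 3}
i=6, x='z': counts = {'x': 6, 'y': 6, 'z': 9}
i=7, x='x': counts = {'x': 13, 'y': 6, 'z': 9}
i=8, x='y': counts = {'x': 13, 'y': 14, 'z': 9}
i=9, x='z': counts = {'x': 13, 'y': 14, 'z': 18}

{'x': 13, 'y': 14, 'z': 18}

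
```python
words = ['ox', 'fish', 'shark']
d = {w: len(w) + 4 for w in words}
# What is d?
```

{'ox': 6, 'fish': 8, 'shark': 9}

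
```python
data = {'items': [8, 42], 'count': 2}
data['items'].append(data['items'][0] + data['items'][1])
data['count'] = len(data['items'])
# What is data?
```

After line 1: data = {'items': [8, 42], 'count': 2}
After line 2 (append 8 + 42 = 50): data = {'items': [8, 42, 50], 'count': 2}
After line 3 (count = len(items) = 3): data = {'items': [8, 42, 50], 'count': 3}

{'items': [8, 42, 50], 'count': 3}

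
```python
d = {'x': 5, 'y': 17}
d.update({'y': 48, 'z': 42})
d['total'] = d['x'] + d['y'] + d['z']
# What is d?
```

After line 1: d = {'x': 5, 'y': 17}
After line 2 (y overwritten, z added): d = {'x': 5, 'y': 48, 'z': 42}
After line 3 (total = 5 + 48 + 42 = 95): d = {'x': 5, 'y': 48, 'z': 42, 'total': 95}

{'x': 5, 'y': 48, 'z': 42, 'total': 95}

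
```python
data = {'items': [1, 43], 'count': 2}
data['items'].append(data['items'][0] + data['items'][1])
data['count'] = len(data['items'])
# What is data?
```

After line 1: data = {'items': [1, 43], 'count': 2}
After line 2 (append 1 + 43 = 44): data = {'items': [1, 43, 44], 'count': 2}
After line 3 (count = len(items) = 3): data = {'items': [1, 43, 44], 'count': 3}

{'items': [1, 43, 44], 'count': 3}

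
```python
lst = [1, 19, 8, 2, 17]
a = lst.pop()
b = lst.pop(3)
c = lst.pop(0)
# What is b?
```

After line 1: lst = [1, 19, 8, 2, 17]
After line 2 (pop() -> a = 17): lst = [1, 19, 8, 2]
After line 3 (pop(3) -> b = 2): lst = [1, 19, 8]
After line 4 (pop(0) -> c = 1): lst = [19, 8]

2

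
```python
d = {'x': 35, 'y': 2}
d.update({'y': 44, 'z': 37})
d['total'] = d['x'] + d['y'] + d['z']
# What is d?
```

After line 1: d = {'x': 35, 'y': 2}
After line 2 (y overwritten, z added): d = {'x': 35, 'y': 44, 'z': 37}
After line 3 (total = 35 + 44 + 37 = 116): d = {'x': 35, 'y': 44, 'z': 37, 'total': 116}

{'x': 35, 'y': 44, 'z': 37, 'total': 116}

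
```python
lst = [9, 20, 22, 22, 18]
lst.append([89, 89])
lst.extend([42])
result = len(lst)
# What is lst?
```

After line 1: lst = [9, 20, 22, 22, 18]
After line 2 (append adds [89, 89] as single element): lst = [9, 20, 22, 22, 18, [89, 89]]
After line 3 (extend unpacks [42], adds 42): lst = [9, 20, 22, 22, 18, [89, 89], 42]
After line 4: result = len(lst) = 7

[9, 20, 22, 22, 18, [89, 89], 42]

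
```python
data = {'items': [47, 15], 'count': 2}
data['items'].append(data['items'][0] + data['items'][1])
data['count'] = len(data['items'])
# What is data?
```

After line 1: data = {'items': [47, 15], 'count': 2}
After line 2 (append 47 + 15 = 62): data = {'items': [47, 15, 62], 'count': 2}
After line 3 (count = len(items) = 3): data = {'items': [47, 15, 62], 'count': 3}

{'items': [47, 15, 62], 'count': 3}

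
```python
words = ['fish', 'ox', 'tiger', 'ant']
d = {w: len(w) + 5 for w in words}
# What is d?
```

{'fish': 9, 'ox': 7, 'tiger': 10, 'ant': 8}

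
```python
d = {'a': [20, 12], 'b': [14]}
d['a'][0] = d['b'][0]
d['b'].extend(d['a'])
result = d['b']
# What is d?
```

After line 1: d = {'a': [20, 12], 'b': [14]}
After line 2 (a[0] = b[0] = 14): d = {'a': [14, 12], 'b': [14]}
After line 3 (b.extend(a) appends [14, 12]): d = {'a': [14, 12], 'b': [14, 14, 12]}
After line 4: result = d['b'] = [14, 14, 12]

{'a': [14, 12], 'b': [14, 14, 12]}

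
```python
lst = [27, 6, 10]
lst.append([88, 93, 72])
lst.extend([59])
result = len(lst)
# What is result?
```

After line 1: lst = [27, 6, 10]
After line 2 (append adds [88, 93, 72] as single element): lst = [27, 6, 10, [88, 93, 72]]
After line 3 (extend unpacks [59], adds 59): lst = [27, 6, 10, [88, 93, 72], 59]
After line 4: result = len(lst) = 5

5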